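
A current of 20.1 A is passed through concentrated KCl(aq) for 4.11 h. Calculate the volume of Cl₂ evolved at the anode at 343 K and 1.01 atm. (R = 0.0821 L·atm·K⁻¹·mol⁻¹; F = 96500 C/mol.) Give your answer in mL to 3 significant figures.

Charge passed = 20.1 × 14796 = 2.974×10^5 C
Moles of electrons = 2.974×10^5 / 96500 = 3.082 mol
2Cl⁻ → Cl₂ + 2e⁻, so n(Cl₂) = 3.082 / 2 = 1.541 mol
V = nRT/P = 1.541 × 0.0821 × 343 / 1.01 = 42.97 L
= 43000 mL

43000 mL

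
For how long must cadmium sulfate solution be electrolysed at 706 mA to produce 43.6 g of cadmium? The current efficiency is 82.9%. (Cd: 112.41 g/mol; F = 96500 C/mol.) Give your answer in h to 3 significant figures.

n(Cd) = 43.6 / 112.41 = 0.3879 mol
Cd²⁺ + 2e⁻ → Cd, so n(e⁻) = 2 × 0.3879 = 0.7758 mol
Q = 0.7758 × 96500 / 0.829 = 90310 C
t = Q / I = 90310 / 0.706 = 1.279×10^5 s = 35.5 h

35.5 h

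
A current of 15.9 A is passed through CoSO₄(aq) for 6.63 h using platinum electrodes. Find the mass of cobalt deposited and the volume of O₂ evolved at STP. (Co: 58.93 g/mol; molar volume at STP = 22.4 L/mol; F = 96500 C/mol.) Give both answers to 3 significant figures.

116 g Co; 22.0 L O₂

Q = 15.9 × 23868 = 3.795×10^5 C; n(e⁻) = 3.795×10^5 / 96500 = 3.933 mol
Cathode: Co²⁺ + 2e⁻ → Co → n(Co) = 3.933/2 = 1.967 mol → 116 g
Anode: 2H₂O → O₂ + 4H⁺ + 4e⁻ → n(O₂) = 3.933/4 = 0.9833 mol → 22.0 L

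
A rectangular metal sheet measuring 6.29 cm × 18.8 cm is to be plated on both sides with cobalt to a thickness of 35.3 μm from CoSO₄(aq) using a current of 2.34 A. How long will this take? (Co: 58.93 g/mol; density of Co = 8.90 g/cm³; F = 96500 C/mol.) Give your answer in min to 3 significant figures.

Plated area = 2 × 6.29 × 18.8 = 236.5 cm²
Volume = 236.5 × 35.3×10⁻⁴ cm = 0.8348 cm³
m(Co) = 0.8348 × 8.90 = 7.430 g
n(Co) = 7.430 / 58.93 = 0.1261 mol; n(e⁻) = 2 × 0.1261 = 0.2522 mol
Q = 0.2522 × 96500 = 24340 C
t = 24340 / 2.34 = 10400 s = 173 min

173 min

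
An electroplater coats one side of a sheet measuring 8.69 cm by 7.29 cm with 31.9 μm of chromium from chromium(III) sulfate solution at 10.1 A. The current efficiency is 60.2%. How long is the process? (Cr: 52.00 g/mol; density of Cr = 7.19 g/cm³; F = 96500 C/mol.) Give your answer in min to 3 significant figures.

Plated area = 8.69 × 7.29 = 63.35 cm²
Volume = 63.35 × 31.9×10⁻⁴ cm = 0.2021 cm³
m(Cr) = 0.2021 × 7.19 = 1.453 g
n(Cr) = 1.453 / 52.00 = 0.02794 mol; n(e⁻) = 3 × 0.02794 = 0.08382 mol
Q = 0.08382 × 96500 / 0.602 = 13440 C
t = 13440 / 10.1 = 1331 s = 22.2 min

22.2 min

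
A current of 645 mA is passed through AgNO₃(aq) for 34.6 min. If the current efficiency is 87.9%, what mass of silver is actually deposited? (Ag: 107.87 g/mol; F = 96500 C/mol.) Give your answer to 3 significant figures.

Q = 0.645 × 2076 = 1339 C
n(e⁻) = 1339 / 96500 = 0.01388 mol
Ag⁺ + e⁻ → Ag, so theoretical m(Ag) = 0.01388 × 107.87 = 1.497 g
Actual mass = 87.9% × 1.497 = 1.32 g

1.32 g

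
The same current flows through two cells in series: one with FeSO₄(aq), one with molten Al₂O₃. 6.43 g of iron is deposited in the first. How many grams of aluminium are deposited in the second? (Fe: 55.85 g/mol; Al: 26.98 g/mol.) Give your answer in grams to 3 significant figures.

2.07 g

n(Fe) = 6.43 / 55.85 = 0.1151 mol
Fe²⁺ + 2e⁻ → Fe, so n(e⁻) = 2 × 0.1151 = 0.2302 mol
Since the cells are in series, n(e⁻) in the Al cell is also 0.2302 mol.
Al³⁺ + 3e⁻ → Al, so n(Al) = 0.2302 / 3 = 0.07673 mol
m(Al) = 0.07673 × 26.98 = 2.07 g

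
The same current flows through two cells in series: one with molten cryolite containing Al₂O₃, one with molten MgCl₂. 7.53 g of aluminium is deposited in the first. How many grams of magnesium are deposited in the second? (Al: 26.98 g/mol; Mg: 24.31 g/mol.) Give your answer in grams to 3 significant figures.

10.2 g

n(Al) = 7.53 / 26.98 = 0.2791 mol
Al³⁺ + 3e⁻ → Al, so n(e⁻) = 3 × 0.2791 = 0.8373 mol
Same current for the same time ⇒ same n(e⁻) = 0.8373 mol in both cells.
Mg²⁺ + 2e⁻ → Mg, so n(Mg) = 0.8373 / 2 = 0.4187 mol
m(Mg) = 0.4187 × 24.31 = 10.2 g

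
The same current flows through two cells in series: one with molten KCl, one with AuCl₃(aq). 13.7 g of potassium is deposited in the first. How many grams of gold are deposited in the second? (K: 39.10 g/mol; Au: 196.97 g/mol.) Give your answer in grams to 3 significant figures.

23.0 g

n(K) = 13.7 / 39.10 = 0.3504 mol
K⁺ + e⁻ → K, so n(e⁻) = 0.3504 mol
In series, the same 0.3504 mol of electrons flows through the second cell.
Au³⁺ + 3e⁻ → Au, so n(Au) = 0.3504 / 3 = 0.1168 mol
m(Au) = 0.1168 × 196.97 = 23.0 g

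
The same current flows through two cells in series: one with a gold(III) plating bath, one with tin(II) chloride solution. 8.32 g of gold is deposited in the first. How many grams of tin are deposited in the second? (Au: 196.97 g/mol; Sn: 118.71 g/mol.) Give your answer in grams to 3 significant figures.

n(Au) = 8.32 / 196.97 = 0.04224 mol
Au³⁺ + 3e⁻ → Au, so n(e⁻) = 3 × 0.04224 = 0.1267 mol
In series, the same 0.1267 mol of electrons flows through the second cell.
Sn²⁺ + 2e⁻ → Sn, so n(Sn) = 0.1267 / 2 = 0.06335 mol
m(Sn) = 0.06335 × 118.71 = 7.52 g

7.52 g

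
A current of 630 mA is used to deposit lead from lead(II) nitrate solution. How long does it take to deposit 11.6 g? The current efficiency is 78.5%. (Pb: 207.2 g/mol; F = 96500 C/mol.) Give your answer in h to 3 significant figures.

6.07 h

n(Pb) = 11.6 / 207.2 = 0.05598 mol
Pb²⁺ + 2e⁻ → Pb, so n(e⁻) = 2 × 0.05598 = 0.1120 mol
Q = 0.1120 × 96500 / 0.785 = 13770 C
t = Q / I = 13770 / 0.630 = 21860 s = 6.07 h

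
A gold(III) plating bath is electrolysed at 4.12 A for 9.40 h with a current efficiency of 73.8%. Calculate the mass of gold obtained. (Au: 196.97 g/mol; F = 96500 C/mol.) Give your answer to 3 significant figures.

70.0 g

Q = 4.12 × 33840 = 1.394×10^5 C
n(e⁻) = 1.394×10^5 / 96500 = 1.445 mol
Au³⁺ + 3e⁻ → Au, so theoretical m(Au) = 0.4817 × 196.97 = 94.88 g
Actual mass = 73.8% × 94.88 = 70.0 g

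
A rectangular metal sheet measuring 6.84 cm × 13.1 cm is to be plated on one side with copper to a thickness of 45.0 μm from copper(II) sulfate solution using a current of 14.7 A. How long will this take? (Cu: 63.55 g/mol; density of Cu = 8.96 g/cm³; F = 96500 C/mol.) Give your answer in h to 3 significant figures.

0.207 h

Plated area = 6.84 × 13.1 = 89.60 cm²
Volume = 89.60 × 45.0×10⁻⁴ cm = 0.4032 cm³
m(Cu) = 0.4032 × 8.96 = 3.613 g
n(Cu) = 3.613 / 63.55 = 0.05685 mol; n(e⁻) = 2 × 0.05685 = 0.1137 mol
Q = 0.1137 × 96500 = 10970 C
t = 10970 / 14.7 = 746.3 s = 0.207 h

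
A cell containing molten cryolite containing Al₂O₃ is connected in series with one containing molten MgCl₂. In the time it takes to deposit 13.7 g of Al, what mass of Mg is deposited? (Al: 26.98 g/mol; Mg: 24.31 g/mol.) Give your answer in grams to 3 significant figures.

n(Al) = 13.7 / 26.98 = 0.5078 mol
Al³⁺ + 3e⁻ → Al, so n(e⁻) = 3 × 0.5078 = 1.523 mol
Same current for the same time ⇒ same n(e⁻) = 1.523 mol in both cells.
Mg²⁺ + 2e⁻ → Mg, so n(Mg) = 1.523 / 2 = 0.7615 mol
m(Mg) = 0.7615 × 24.31 = 18.5 g

18.5 g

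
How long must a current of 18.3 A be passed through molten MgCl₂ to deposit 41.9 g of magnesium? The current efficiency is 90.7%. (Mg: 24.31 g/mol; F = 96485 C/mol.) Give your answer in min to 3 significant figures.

n(Mg) = 41.9 / 24.31 = 1.724 mol
Mg²⁺ + 2e⁻ → Mg, so n(e⁻) = 2 × 1.724 = 3.448 mol
Q = 3.448 × 96485 / 0.907 = 3.668×10^5 C
t = Q / I = 3.668×10^5 / 18.3 = 20040 s = 334 min

334 min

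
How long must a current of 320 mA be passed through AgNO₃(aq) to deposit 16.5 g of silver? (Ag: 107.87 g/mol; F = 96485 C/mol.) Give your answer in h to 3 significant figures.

12.8 h

n(Ag) = 16.5 / 107.87 = 0.1530 mol
Ag⁺ + e⁻ → Ag, so n(e⁻) = 0.1530 mol
Q = 0.1530 × 96485 = 14760 C
t = Q / I = 14760 / 0.320 = 46130 s = 12.8 h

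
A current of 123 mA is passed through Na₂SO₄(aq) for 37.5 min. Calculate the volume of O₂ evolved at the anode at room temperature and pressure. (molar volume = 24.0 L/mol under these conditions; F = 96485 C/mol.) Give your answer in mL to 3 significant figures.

17.2 mL

Charge passed = 0.123 × 2250 = 276.8 C
n(e⁻) = 276.8 / 96485 = 0.002869 mol
2H₂O → O₂ + 4H⁺ + 4e⁻, so n(O₂) = 0.002869 / 4 = 7.173×10^-4 mol
V = 7.173×10^-4 × 24.0 = 0.01722 L
= 17.2 mL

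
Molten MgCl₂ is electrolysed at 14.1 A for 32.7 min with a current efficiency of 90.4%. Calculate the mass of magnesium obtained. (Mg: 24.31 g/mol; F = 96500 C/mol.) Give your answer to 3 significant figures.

3.15 g

Q = 14.1 × 1962 = 27660 C
n(e⁻) = 27660 / 96500 = 0.2866 mol
Mg²⁺ + 2e⁻ → Mg, so theoretical m(Mg) = 0.1433 × 24.31 = 3.484 g
Actual mass = 90.4% × 3.484 = 3.15 g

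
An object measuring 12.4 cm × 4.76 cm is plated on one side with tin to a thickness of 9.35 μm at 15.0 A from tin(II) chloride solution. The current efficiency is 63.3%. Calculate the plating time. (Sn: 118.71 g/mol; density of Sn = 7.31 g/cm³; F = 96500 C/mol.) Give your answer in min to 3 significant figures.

1.15 min

Plated area = 12.4 × 4.76 = 59.02 cm²
Volume = 59.02 × 9.35×10⁻⁴ cm = 0.05518 cm³
m(Sn) = 0.05518 × 7.31 = 0.4034 g
n(Sn) = 0.4034 / 118.71 = 0.003398 mol; n(e⁻) = 2 × 0.003398 = 0.006796 mol
Q = 0.006796 × 96500 / 0.633 = 1036 C
t = 1036 / 15.0 = 69.07 s = 1.15 min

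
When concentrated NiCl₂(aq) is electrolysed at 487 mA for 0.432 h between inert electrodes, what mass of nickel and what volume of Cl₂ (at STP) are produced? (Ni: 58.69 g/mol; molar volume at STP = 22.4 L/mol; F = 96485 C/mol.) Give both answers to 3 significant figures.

Q = 0.487 × 1555.2 = 757.4 C; n(e⁻) = 757.4 / 96485 = 0.007850 mol
Cathode: Ni²⁺ + 2e⁻ → Ni → n(Ni) = 0.007850/2 = 0.003925 mol → 0.230 g
Anode: 2Cl⁻ → Cl₂ + 2e⁻ → n(Cl₂) = 0.007850/2 = 0.003925 mol → 0.0879 L

0.230 g Ni; 0.0879 L Cl₂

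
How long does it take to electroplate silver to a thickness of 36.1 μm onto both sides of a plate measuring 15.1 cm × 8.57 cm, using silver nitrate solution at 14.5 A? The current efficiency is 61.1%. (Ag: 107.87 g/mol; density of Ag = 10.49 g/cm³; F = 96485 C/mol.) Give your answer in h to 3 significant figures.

Plated area = 2 × 15.1 × 8.57 = 258.8 cm²
Volume = 258.8 × 36.1×10⁻⁴ cm = 0.9343 cm³
m(Ag) = 0.9343 × 10.49 = 9.801 g
n(Ag) = 9.801 / 107.87 = 0.09086 mol; n(e⁻) = 0.09086 mol
Q = 0.09086 × 96485 / 0.611 = 14350 C
t = 14350 / 14.5 = 989.7 s = 0.275 h

0.275 h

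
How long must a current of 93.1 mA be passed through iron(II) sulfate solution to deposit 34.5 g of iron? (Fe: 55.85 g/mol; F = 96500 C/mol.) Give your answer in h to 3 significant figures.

356 h

n(Fe) = 34.5 / 55.85 = 0.6177 mol
Fe²⁺ + 2e⁻ → Fe, so n(e⁻) = 2 × 0.6177 = 1.235 mol
Q = 1.235 × 96500 = 1.192×10^5 C
t = Q / I = 1.192×10^5 / 0.0931 = 1.280×10^6 s = 356 h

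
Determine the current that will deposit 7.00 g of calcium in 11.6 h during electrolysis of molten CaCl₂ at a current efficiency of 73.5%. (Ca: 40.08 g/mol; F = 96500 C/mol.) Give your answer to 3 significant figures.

1.10 A

n(Ca) = 7.00 / 40.08 = 0.1747 mol
Ca²⁺ + 2e⁻ → Ca, so n(e⁻) = 2 × 0.1747 = 0.3494 mol
Q = 0.3494 × 96500 / 0.735 = 45870 C
I = Q / t = 45870 / 41760 s = 1.10 A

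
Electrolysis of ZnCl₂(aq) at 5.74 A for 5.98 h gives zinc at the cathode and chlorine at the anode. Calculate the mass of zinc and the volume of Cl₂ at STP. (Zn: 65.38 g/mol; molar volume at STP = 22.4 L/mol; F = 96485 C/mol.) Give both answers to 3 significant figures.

Q = 5.74 × 21528 = 1.236×10^5 C; n(e⁻) = 1.236×10^5 / 96485 = 1.281 mol
Cathode: Zn²⁺ + 2e⁻ → Zn → n(Zn) = 1.281/2 = 0.6405 mol → 41.9 g
Anode: 2Cl⁻ → Cl₂ + 2e⁻ → n(Cl₂) = 1.281/2 = 0.6405 mol → 14.3 L

41.9 g Zn; 14.3 L Cl₂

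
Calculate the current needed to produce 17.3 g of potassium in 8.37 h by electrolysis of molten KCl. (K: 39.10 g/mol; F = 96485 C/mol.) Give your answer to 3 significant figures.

n(K) = 17.3 / 39.10 = 0.4425 mol
K⁺ + e⁻ → K, so n(e⁻) = 0.4425 mol
Q = 0.4425 × 96485 = 42690 C
I = Q / t = 42690 / 30132 s = 1.42 A

1.42 A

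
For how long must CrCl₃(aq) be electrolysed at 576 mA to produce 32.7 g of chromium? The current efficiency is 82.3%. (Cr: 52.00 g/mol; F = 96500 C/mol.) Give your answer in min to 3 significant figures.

n(Cr) = 32.7 / 52.00 = 0.6288 mol
Cr³⁺ + 3e⁻ → Cr, so n(e⁻) = 3 × 0.6288 = 1.886 mol
Q = 1.886 × 96500 / 0.823 = 2.211×10^5 C
t = Q / I = 2.211×10^5 / 0.576 = 3.839×10^5 s = 6400 min

6400 min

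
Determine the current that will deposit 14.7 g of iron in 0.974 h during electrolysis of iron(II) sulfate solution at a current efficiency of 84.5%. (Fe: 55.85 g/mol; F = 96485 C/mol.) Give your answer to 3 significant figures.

n(Fe) = 14.7 / 55.85 = 0.2632 mol
Fe²⁺ + 2e⁻ → Fe, so n(e⁻) = 2 × 0.2632 = 0.5264 mol
Q = 0.5264 × 96485 / 0.845 = 60110 C
I = Q / t = 60110 / 3506.4 s = 17.1 A

17.1 A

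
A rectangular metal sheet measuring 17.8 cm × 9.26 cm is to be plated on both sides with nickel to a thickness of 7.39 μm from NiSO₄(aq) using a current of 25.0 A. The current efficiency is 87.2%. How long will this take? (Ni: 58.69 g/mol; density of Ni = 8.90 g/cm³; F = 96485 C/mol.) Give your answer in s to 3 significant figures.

Plated area = 2 × 17.8 × 9.26 = 329.7 cm²
Volume = 329.7 × 7.39×10⁻⁴ cm = 0.2436 cm³
m(Ni) = 0.2436 × 8.90 = 2.168 g
n(Ni) = 2.168 / 58.69 = 0.03694 mol; n(e⁻) = 2 × 0.03694 = 0.07388 mol
Q = 0.07388 × 96485 / 0.872 = 8175 C
t = 8175 / 25.0 = 327.0 s

327 s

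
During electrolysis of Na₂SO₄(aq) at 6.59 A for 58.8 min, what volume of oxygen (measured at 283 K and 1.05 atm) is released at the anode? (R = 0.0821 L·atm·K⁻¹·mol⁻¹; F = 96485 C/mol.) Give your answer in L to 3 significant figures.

1.33 L

Q = 6.59 A × 3528 s = 23250 C
n(e⁻) = Q/F = 23250/96485 = 0.2410 mol
2H₂O → O₂ + 4H⁺ + 4e⁻, so n(O₂) = 0.2410 / 4 = 0.06025 mol
V = nRT/P = 0.06025 × 0.0821 × 283 / 1.05 = 1.333 L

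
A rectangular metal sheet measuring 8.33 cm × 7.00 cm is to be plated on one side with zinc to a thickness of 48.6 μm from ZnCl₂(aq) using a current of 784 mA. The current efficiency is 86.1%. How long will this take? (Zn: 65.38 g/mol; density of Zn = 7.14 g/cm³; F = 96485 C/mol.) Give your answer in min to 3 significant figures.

147 min

Plated area = 8.33 × 7.00 = 58.31 cm²
Volume = 58.31 × 48.6×10⁻⁴ cm = 0.2834 cm³
m(Zn) = 0.2834 × 7.14 = 2.023 g
n(Zn) = 2.023 / 65.38 = 0.03094 mol; n(e⁻) = 2 × 0.03094 = 0.06188 mol
Q = 0.06188 × 96485 / 0.861 = 6934 C
t = 6934 / 0.784 = 8844 s = 147 min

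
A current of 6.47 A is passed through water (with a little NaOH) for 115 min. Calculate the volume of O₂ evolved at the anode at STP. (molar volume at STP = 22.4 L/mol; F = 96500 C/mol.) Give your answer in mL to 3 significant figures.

2590 mL

Charge passed = 6.47 × 6900 = 44640 C
n(e⁻) = 44640 / 96500 = 0.4626 mol
2H₂O → O₂ + 4H⁺ + 4e⁻, so n(O₂) = 0.4626 / 4 = 0.1157 mol
V = 0.1157 × 22.4 = 2.592 L
= 2590 mL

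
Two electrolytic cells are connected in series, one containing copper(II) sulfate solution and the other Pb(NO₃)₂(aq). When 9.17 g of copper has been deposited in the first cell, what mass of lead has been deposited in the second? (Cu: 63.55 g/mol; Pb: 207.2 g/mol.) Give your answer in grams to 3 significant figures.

n(Cu) = 9.17 / 63.55 = 0.1443 mol
Cu²⁺ + 2e⁻ → Cu, so n(e⁻) = 2 × 0.1443 = 0.2886 mol
Since the cells are in series, n(e⁻) in the Pb cell is also 0.2886 mol.
Pb²⁺ + 2e⁻ → Pb, so n(Pb) = 0.2886 / 2 = 0.1443 mol
m(Pb) = 0.1443 × 207.2 = 29.9 g

29.9 g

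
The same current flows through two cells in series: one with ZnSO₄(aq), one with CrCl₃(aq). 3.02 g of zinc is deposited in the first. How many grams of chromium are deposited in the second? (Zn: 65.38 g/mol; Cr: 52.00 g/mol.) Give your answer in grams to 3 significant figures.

n(Zn) = 3.02 / 65.38 = 0.04619 mol
Zn²⁺ + 2e⁻ → Zn, so n(e⁻) = 2 × 0.04619 = 0.09238 mol
The cells are in series, so the same charge (and hence the same n(e⁻) = 0.09238 mol) passes through both.
Cr³⁺ + 3e⁻ → Cr, so n(Cr) = 0.09238 / 3 = 0.03079 mol
m(Cr) = 0.03079 × 52.00 = 1.60 g

1.60 g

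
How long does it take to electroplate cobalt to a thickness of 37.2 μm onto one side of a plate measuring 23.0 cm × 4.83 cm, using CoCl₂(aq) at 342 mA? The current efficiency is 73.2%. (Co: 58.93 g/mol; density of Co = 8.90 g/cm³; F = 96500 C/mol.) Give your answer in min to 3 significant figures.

802 min

Plated area = 23.0 × 4.83 = 111.1 cm²
Volume = 111.1 × 37.2×10⁻⁴ cm = 0.4133 cm³
m(Co) = 0.4133 × 8.90 = 3.678 g
n(Co) = 3.678 / 58.93 = 0.06241 mol; n(e⁻) = 2 × 0.06241 = 0.1248 mol
Q = 0.1248 × 96500 / 0.732 = 16450 C
t = 16450 / 0.342 = 48100 s = 802 min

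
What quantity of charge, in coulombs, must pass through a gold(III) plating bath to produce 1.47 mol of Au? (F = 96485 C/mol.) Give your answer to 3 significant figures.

4.25×10^5 C

Au³⁺ + 3e⁻ → Au, so n(e⁻) = 3 × 1.47 = 4.410 mol
Q = 4.410 × 96485 = 4.255×10^5 C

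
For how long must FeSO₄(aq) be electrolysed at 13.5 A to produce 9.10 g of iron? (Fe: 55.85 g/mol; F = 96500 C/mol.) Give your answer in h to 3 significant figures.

n(Fe) = 9.10 / 55.85 = 0.1629 mol
Fe²⁺ + 2e⁻ → Fe, so n(e⁻) = 2 × 0.1629 = 0.3258 mol
Q = 0.3258 × 96500 = 31440 C
t = Q / I = 31440 / 13.5 = 2329 s = 0.647 h

0.647 h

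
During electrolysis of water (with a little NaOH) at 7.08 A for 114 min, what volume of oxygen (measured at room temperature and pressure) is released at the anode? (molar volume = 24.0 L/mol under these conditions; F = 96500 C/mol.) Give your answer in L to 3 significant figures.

3.01 L

Q = 7.08 A × 6840 s = 48430 C
n(e⁻) = Q/F = 48430/96500 = 0.5019 mol
2H₂O → O₂ + 4H⁺ + 4e⁻, so n(O₂) = 0.5019 / 4 = 0.1255 mol
V = 0.1255 × 24.0 = 3.012 L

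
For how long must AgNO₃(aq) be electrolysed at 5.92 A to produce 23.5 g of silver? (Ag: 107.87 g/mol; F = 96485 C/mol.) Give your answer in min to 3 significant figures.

59.2 min

n(Ag) = 23.5 / 107.87 = 0.2179 mol
Ag⁺ + e⁻ → Ag, so n(e⁻) = 0.2179 mol
Q = 0.2179 × 96485 = 21020 C
t = Q / I = 21020 / 5.92 = 3551 s = 59.2 min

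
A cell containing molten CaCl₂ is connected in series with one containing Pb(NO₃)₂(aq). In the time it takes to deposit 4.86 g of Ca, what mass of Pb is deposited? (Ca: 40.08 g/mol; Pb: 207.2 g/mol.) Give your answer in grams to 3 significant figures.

n(Ca) = 4.86 / 40.08 = 0.1213 mol
Ca²⁺ + 2e⁻ → Ca, so n(e⁻) = 2 × 0.1213 = 0.2426 mol
Same current for the same time ⇒ same n(e⁻) = 0.2426 mol in both cells.
Pb²⁺ + 2e⁻ → Pb, so n(Pb) = 0.2426 / 2 = 0.1213 mol
m(Pb) = 0.1213 × 207.2 = 25.1 g

25.1 g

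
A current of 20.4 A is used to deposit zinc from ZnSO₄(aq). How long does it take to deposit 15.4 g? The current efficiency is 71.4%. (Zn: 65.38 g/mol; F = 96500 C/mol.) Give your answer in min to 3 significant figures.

n(Zn) = 15.4 / 65.38 = 0.2355 mol
Zn²⁺ + 2e⁻ → Zn, so n(e⁻) = 2 × 0.2355 = 0.4710 mol
Q = 0.4710 × 96500 / 0.714 = 63660 C
t = Q / I = 63660 / 20.4 = 3121 s = 52.0 min

52.0 min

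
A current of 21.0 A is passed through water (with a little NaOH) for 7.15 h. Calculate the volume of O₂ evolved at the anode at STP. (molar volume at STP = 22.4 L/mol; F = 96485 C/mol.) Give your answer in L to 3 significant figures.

Q = It = 21.0 × 25740 = 5.405×10^5 C
n(e⁻) = 5.405×10^5 / 96485 = 5.602 mol
2H₂O → O₂ + 4H⁺ + 4e⁻, so n(O₂) = 5.602 / 4 = 1.401 mol
V = 1.401 × 22.4 = 31.38 L

31.4 L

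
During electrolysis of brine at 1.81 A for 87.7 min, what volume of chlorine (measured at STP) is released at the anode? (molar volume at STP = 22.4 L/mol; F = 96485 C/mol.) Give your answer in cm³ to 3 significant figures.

Charge passed = 1.81 × 5262 = 9524 C
n(e⁻) = 9524 / 96485 = 0.09871 mol
2Cl⁻ → Cl₂ + 2e⁻, so n(Cl₂) = 0.09871 / 2 = 0.04936 mol
V = 0.04936 × 22.4 = 1.106 L
= 1110 cm³

1110 cm³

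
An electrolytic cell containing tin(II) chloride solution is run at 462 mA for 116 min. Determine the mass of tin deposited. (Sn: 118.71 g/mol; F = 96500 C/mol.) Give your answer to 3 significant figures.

Charge passed = 0.462 × 6960 = 3216 C
Moles of electrons = 3216 / 96500 = 0.03333 mol
Sn²⁺ + 2e⁻ → Sn, so n(Sn) = 0.03333 / 2 = 0.01667 mol
m = 0.01667 × 118.71 = 1.98 g

1.98 g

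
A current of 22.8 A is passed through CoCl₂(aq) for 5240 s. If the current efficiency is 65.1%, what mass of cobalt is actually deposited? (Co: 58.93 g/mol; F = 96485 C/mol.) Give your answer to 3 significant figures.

Q = 22.8 × 5240 = 1.195×10^5 C
n(e⁻) = 1.195×10^5 / 96485 = 1.239 mol
Co²⁺ + 2e⁻ → Co, so theoretical m(Co) = 0.6195 × 58.93 = 36.51 g
Actual mass = 65.1% × 36.51 = 23.8 g

23.8 g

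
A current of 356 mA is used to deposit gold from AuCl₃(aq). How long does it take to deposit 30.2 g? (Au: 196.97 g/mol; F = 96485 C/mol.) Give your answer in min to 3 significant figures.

n(Au) = 30.2 / 196.97 = 0.1533 mol
Au³⁺ + 3e⁻ → Au, so n(e⁻) = 3 × 0.1533 = 0.4599 mol
Q = 0.4599 × 96485 = 44370 C
t = Q / I = 44370 / 0.356 = 1.246×10^5 s = 2080 min

2080 min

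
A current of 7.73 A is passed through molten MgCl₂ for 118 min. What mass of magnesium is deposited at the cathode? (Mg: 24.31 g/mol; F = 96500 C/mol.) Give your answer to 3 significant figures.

6.89 g

Q = 7.73 A × 7080 s = 54730 C
Moles of electrons = 54730 / 96500 = 0.5672 mol
Mg²⁺ + 2e⁻ → Mg, so n(Mg) = 0.5672 / 2 = 0.2836 mol
m = 0.2836 × 24.31 = 6.89 g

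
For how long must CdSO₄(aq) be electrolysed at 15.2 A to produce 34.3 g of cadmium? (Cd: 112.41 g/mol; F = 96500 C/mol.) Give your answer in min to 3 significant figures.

64.6 min

n(Cd) = 34.3 / 112.41 = 0.3051 mol
Cd²⁺ + 2e⁻ → Cd, so n(e⁻) = 2 × 0.3051 = 0.6102 mol
Q = 0.6102 × 96500 = 58880 C
t = Q / I = 58880 / 15.2 = 3874 s = 64.6 min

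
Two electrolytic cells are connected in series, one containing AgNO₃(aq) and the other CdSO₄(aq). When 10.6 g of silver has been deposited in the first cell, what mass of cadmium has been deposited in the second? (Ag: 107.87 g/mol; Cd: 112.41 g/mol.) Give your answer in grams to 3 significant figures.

5.52 g

n(Ag) = 10.6 / 107.87 = 0.09827 mol
Ag⁺ + e⁻ → Ag, so n(e⁻) = 0.09827 mol
Same current for the same time ⇒ same n(e⁻) = 0.09827 mol in both cells.
Cd²⁺ + 2e⁻ → Cd, so n(Cd) = 0.09827 / 2 = 0.04914 mol
m(Cd) = 0.04914 × 112.41 = 5.52 g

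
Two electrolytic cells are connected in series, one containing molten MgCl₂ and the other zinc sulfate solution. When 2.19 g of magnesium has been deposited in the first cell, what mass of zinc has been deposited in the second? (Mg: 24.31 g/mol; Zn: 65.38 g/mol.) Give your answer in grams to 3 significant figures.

5.89 g

n(Mg) = 2.19 / 24.31 = 0.09009 mol
Mg²⁺ + 2e⁻ → Mg, so n(e⁻) = 2 × 0.09009 = 0.1802 mol
In series, the same 0.1802 mol of electrons flows through the second cell.
Zn²⁺ + 2e⁻ → Zn, so n(Zn) = 0.1802 / 2 = 0.09010 mol
m(Zn) = 0.09010 × 65.38 = 5.89 g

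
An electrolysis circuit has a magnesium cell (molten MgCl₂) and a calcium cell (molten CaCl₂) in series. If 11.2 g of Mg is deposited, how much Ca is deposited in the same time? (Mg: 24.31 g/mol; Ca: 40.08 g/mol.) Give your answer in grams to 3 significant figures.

n(Mg) = 11.2 / 24.31 = 0.4607 mol
Mg²⁺ + 2e⁻ → Mg, so n(e⁻) = 2 × 0.4607 = 0.9214 mol
The cells are in series, so the same charge (and hence the same n(e⁻) = 0.9214 mol) passes through both.
Ca²⁺ + 2e⁻ → Ca, so n(Ca) = 0.9214 / 2 = 0.4607 mol
m(Ca) = 0.4607 × 40.08 = 18.5 g

18.5 g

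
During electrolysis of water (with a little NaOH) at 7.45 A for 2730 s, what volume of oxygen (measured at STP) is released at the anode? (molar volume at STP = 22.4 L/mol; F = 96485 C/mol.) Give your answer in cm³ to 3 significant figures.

1180 cm³

Charge passed = 7.45 × 2730 = 20340 C
n(e⁻) = Q/F = 20340/96485 = 0.2108 mol
2H₂O → O₂ + 4H⁺ + 4e⁻, so n(O₂) = 0.2108 / 4 = 0.05270 mol
V = 0.05270 × 22.4 = 1.180 L
= 1180 cm³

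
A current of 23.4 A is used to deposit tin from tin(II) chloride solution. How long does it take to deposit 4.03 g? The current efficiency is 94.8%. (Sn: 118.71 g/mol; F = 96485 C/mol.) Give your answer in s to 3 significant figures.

n(Sn) = 4.03 / 118.71 = 0.03395 mol
Sn²⁺ + 2e⁻ → Sn, so n(e⁻) = 2 × 0.03395 = 0.06790 mol
Q = 0.06790 × 96485 / 0.948 = 6911 C
t = Q / I = 6911 / 23.4 = 295.3 s

295 s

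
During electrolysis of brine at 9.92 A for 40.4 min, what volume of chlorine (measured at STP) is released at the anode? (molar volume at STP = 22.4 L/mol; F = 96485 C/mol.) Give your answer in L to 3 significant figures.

2.79 L

Q = It = 9.92 × 2424 = 24050 C
Moles of electrons = 24050 / 96485 = 0.2493 mol
2Cl⁻ → Cl₂ + 2e⁻, so n(Cl₂) = 0.2493 / 2 = 0.1247 mol
V = 0.1247 × 22.4 = 2.793 L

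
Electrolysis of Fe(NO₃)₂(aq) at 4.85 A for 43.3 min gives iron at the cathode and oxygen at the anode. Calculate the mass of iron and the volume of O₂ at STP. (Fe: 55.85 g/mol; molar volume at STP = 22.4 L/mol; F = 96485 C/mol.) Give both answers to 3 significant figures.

Q = 4.85 × 2598 = 12600 C; n(e⁻) = 12600 / 96485 = 0.1306 mol
Cathode: Fe²⁺ + 2e⁻ → Fe → n(Fe) = 0.1306/2 = 0.06530 mol → 3.65 g
Anode: 2H₂O → O₂ + 4H⁺ + 4e⁻ → n(O₂) = 0.1306/4 = 0.03265 mol → 0.731 L

3.65 g Fe; 0.731 L O₂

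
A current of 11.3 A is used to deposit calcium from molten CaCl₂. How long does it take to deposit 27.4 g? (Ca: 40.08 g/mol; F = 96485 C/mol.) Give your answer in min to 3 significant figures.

195 min

n(Ca) = 27.4 / 40.08 = 0.6836 mol
Ca²⁺ + 2e⁻ → Ca, so n(e⁻) = 2 × 0.6836 = 1.367 mol
Q = 1.367 × 96485 = 1.319×10^5 C
t = Q / I = 1.319×10^5 / 11.3 = 11670 s = 195 min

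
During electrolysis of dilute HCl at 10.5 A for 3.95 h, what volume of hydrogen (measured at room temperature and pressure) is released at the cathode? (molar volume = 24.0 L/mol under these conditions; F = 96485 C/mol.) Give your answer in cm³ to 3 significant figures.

Q = It = 10.5 × 14220 = 1.493×10^5 C
Moles of electrons = 1.493×10^5 / 96485 = 1.547 mol
2H⁺ + 2e⁻ → H₂, so n(H₂) = 1.547 / 2 = 0.7735 mol
V = 0.7735 × 24.0 = 18.56 L
= 18600 cm³

18600 cm³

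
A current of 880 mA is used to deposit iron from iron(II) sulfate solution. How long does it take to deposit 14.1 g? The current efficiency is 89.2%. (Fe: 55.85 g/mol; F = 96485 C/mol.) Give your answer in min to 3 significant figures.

n(Fe) = 14.1 / 55.85 = 0.2525 mol
Fe²⁺ + 2e⁻ → Fe, so n(e⁻) = 2 × 0.2525 = 0.5050 mol
Q = 0.5050 × 96485 / 0.892 = 54620 C
t = Q / I = 54620 / 0.880 = 62070 s = 1030 min

1030 min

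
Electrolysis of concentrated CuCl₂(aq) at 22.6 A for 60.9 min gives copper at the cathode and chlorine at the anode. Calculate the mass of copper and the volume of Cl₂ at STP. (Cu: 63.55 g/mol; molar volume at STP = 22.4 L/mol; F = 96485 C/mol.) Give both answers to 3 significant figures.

27.2 g Cu; 9.59 L Cl₂

Q = 22.6 × 3654 = 82580 C; n(e⁻) = 82580 / 96485 = 0.8559 mol
Cathode: Cu²⁺ + 2e⁻ → Cu → n(Cu) = 0.8559/2 = 0.4280 mol → 27.2 g
Anode: 2Cl⁻ → Cl₂ + 2e⁻ → n(Cl₂) = 0.8559/2 = 0.4280 mol → 9.59 L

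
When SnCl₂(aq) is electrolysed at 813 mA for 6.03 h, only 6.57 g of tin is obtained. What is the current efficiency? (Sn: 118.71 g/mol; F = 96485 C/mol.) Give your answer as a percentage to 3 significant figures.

Q = 0.813 × 21708 = 17650 C
n(e⁻) = 17650 / 96485 = 0.1829 mol
Sn²⁺ + 2e⁻ → Sn, so theoretical n(Sn) = 0.09145 mol → 10.86 g
Efficiency = 6.57 / 10.86 = 0.6050 = 60.5%

60.5%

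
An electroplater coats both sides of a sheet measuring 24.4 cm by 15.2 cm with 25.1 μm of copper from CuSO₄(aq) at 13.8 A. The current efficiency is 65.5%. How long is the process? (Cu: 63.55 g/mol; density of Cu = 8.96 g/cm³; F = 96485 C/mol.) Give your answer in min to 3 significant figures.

93.4 min

Plated area = 2 × 24.4 × 15.2 = 741.8 cm²
Volume = 741.8 × 25.1×10⁻⁴ cm = 1.862 cm³
m(Cu) = 1.862 × 8.96 = 16.68 g
n(Cu) = 16.68 / 63.55 = 0.2625 mol; n(e⁻) = 2 × 0.2625 = 0.5250 mol
Q = 0.5250 × 96485 / 0.655 = 77340 C
t = 77340 / 13.8 = 5604 s = 93.4 min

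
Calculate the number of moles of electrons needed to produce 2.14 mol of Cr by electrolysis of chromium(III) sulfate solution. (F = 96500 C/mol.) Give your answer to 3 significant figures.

6.42 mol

Cr³⁺ + 3e⁻ → Cr, so n(e⁻) = 3 × 2.14 = 6.420 mol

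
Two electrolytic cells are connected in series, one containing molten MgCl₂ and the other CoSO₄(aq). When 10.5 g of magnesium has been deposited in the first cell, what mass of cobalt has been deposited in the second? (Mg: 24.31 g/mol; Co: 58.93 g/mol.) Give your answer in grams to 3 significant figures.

25.5 g

n(Mg) = 10.5 / 24.31 = 0.4319 mol
Mg²⁺ + 2e⁻ → Mg, so n(e⁻) = 2 × 0.4319 = 0.8638 mol
The cells are in series, so the same charge (and hence the same n(e⁻) = 0.8638 mol) passes through both.
Co²⁺ + 2e⁻ → Co, so n(Co) = 0.8638 / 2 = 0.4319 mol
m(Co) = 0.4319 × 58.93 = 25.5 g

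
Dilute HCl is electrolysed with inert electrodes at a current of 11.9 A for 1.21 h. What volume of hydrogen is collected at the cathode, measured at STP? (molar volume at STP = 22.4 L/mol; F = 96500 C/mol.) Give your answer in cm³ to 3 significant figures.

6020 cm³

Q = 11.9 A × 4356 s = 51840 C
Moles of electrons = 51840 / 96500 = 0.5372 mol
2H⁺ + 2e⁻ → H₂, so n(H₂) = 0.5372 / 2 = 0.2686 mol
V = 0.2686 × 22.4 = 6.017 L
= 6020 cm³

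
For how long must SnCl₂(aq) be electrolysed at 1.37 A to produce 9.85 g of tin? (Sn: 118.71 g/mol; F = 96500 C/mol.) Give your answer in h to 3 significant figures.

n(Sn) = 9.85 / 118.71 = 0.08298 mol
Sn²⁺ + 2e⁻ → Sn, so n(e⁻) = 2 × 0.08298 = 0.1660 mol
Q = 0.1660 × 96500 = 16020 C
t = Q / I = 16020 / 1.37 = 11690 s = 3.25 h

3.25 h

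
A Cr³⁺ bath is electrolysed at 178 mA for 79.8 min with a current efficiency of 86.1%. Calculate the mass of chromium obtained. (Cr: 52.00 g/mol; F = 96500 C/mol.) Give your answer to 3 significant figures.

Q = 0.178 × 4788 = 852.3 C
n(e⁻) = 852.3 / 96500 = 0.008832 mol
Cr³⁺ + 3e⁻ → Cr, so theoretical m(Cr) = 0.002944 × 52.00 = 0.1531 g
Actual mass = 86.1% × 0.1531 = 0.132 g

0.132 g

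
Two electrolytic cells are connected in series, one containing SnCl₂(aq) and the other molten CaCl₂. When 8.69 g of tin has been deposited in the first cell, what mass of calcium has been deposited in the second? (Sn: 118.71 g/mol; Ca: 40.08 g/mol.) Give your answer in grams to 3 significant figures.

n(Sn) = 8.69 / 118.71 = 0.07320 mol
Sn²⁺ + 2e⁻ → Sn, so n(e⁻) = 2 × 0.07320 = 0.1464 mol
Since the cells are in series, n(e⁻) in the Ca cell is also 0.1464 mol.
Ca²⁺ + 2e⁻ → Ca, so n(Ca) = 0.1464 / 2 = 0.07320 mol
m(Ca) = 0.07320 × 40.08 = 2.93 g

2.93 g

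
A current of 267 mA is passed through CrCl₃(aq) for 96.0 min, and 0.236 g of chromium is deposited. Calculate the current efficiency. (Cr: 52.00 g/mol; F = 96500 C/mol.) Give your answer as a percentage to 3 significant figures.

85.4%

Q = 0.267 × 5760 = 1538 C
n(e⁻) = 1538 / 96500 = 0.01594 mol
Cr³⁺ + 3e⁻ → Cr, so theoretical n(Cr) = 0.005313 mol → 0.2763 g
Efficiency = 0.236 / 0.2763 = 0.8541 = 85.4%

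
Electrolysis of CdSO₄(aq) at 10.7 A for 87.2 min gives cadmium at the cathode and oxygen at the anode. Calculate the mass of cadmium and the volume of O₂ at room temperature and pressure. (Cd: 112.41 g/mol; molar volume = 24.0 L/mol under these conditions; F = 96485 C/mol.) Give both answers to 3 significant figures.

32.6 g Cd; 3.48 L O₂

Q = 10.7 × 5232 = 55980 C; n(e⁻) = 55980 / 96485 = 0.5802 mol
Cathode: Cd²⁺ + 2e⁻ → Cd → n(Cd) = 0.5802/2 = 0.2901 mol → 32.6 g
Anode: 2H₂O → O₂ + 4H⁺ + 4e⁻ → n(O₂) = 0.5802/4 = 0.1451 mol → 3.48 L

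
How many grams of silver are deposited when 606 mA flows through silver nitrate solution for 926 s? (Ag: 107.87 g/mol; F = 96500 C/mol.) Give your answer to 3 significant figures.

Charge passed = 0.606 × 926 = 561.2 C
Moles of electrons = 561.2 / 96500 = 0.005816 mol
Ag⁺ + e⁻ → Ag, so n(Ag) = 0.005816 mol
m = 0.005816 × 107.87 = 0.627 g

0.627 g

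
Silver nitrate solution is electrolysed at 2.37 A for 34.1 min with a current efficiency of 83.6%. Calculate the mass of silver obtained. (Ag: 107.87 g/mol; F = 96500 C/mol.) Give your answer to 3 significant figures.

Q = 2.37 × 2046 = 4849 C
n(e⁻) = 4849 / 96500 = 0.05025 mol
Ag⁺ + e⁻ → Ag, so theoretical m(Ag) = 0.05025 × 107.87 = 5.420 g
Actual mass = 83.6% × 5.420 = 4.53 g

4.53 g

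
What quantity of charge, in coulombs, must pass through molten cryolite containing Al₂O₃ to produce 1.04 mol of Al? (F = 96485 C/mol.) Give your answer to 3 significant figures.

Al³⁺ + 3e⁻ → Al, so n(e⁻) = 3 × 1.04 = 3.120 mol
Q = 3.120 × 96485 = 3.010×10^5 C

3.01×10^5 C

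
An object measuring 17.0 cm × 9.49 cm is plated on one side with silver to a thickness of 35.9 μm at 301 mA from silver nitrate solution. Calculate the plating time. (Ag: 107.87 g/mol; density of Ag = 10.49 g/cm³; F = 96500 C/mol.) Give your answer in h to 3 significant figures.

5.02 h

Plated area = 17.0 × 9.49 = 161.3 cm²
Volume = 161.3 × 35.9×10⁻⁴ cm = 0.5791 cm³
m(Ag) = 0.5791 × 10.49 = 6.075 g
n(Ag) = 6.075 / 107.87 = 0.05632 mol; n(e⁻) = 0.05632 mol
Q = 0.05632 × 96500 = 5435 C
t = 5435 / 0.301 = 18060 s = 5.02 h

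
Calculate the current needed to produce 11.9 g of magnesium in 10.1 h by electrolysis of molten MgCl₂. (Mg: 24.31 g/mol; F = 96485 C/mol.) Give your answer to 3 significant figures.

n(Mg) = 11.9 / 24.31 = 0.4895 mol
Mg²⁺ + 2e⁻ → Mg, so n(e⁻) = 2 × 0.4895 = 0.9790 mol
Q = 0.9790 × 96485 = 94460 C
I = Q / t = 94460 / 36360 s = 2.60 A

2.60 A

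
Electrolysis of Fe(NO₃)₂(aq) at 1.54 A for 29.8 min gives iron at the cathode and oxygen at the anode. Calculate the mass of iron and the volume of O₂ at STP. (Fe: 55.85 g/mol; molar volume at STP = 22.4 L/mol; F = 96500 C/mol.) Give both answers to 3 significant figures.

Q = 1.54 × 1788 = 2754 C; n(e⁻) = 2754 / 96500 = 0.02854 mol
Cathode: Fe²⁺ + 2e⁻ → Fe → n(Fe) = 0.02854/2 = 0.01427 mol → 0.797 g
Anode: 2H₂O → O₂ + 4H⁺ + 4e⁻ → n(O₂) = 0.02854/4 = 0.007135 mol → 0.160 L

0.797 g Fe; 0.160 L O₂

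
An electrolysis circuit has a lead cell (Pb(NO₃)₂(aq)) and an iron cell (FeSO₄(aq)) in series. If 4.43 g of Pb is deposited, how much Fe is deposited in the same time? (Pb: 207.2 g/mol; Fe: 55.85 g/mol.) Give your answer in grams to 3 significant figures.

n(Pb) = 4.43 / 207.2 = 0.02138 mol
Pb²⁺ + 2e⁻ → Pb, so n(e⁻) = 2 × 0.02138 = 0.04276 mol
Same current for the same time ⇒ same n(e⁻) = 0.04276 mol in both cells.
Fe²⁺ + 2e⁻ → Fe, so n(Fe) = 0.04276 / 2 = 0.02138 mol
m(Fe) = 0.02138 × 55.85 = 1.19 g

1.19 g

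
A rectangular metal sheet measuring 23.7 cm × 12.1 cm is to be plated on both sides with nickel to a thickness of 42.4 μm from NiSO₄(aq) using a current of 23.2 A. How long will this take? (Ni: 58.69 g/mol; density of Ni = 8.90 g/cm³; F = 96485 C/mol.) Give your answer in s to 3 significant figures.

Plated area = 2 × 23.7 × 12.1 = 573.5 cm²
Volume = 573.5 × 42.4×10⁻⁴ cm = 2.432 cm³
m(Ni) = 2.432 × 8.90 = 21.64 g
n(Ni) = 21.64 / 58.69 = 0.3687 mol; n(e⁻) = 2 × 0.3687 = 0.7374 mol
Q = 0.7374 × 96485 = 71150 C
t = 71150 / 23.2 = 3067 s

3070 s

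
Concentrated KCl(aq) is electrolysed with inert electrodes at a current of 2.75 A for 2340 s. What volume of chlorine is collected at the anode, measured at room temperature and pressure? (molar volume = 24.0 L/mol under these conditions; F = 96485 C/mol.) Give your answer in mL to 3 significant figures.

Charge passed = 2.75 × 2340 = 6435 C
n(e⁻) = 6435 / 96485 = 0.06669 mol
2Cl⁻ → Cl₂ + 2e⁻, so n(Cl₂) = 0.06669 / 2 = 0.03335 mol
V = 0.03335 × 24.0 = 0.8004 L
= 800 mL

800 mL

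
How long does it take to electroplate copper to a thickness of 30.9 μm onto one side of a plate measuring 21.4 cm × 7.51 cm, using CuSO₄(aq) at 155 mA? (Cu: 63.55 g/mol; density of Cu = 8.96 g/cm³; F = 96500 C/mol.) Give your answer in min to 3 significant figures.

1450 min

Plated area = 21.4 × 7.51 = 160.7 cm²
Volume = 160.7 × 30.9×10⁻⁴ cm = 0.4966 cm³
m(Cu) = 0.4966 × 8.96 = 4.450 g
n(Cu) = 4.450 / 63.55 = 0.07002 mol; n(e⁻) = 2 × 0.07002 = 0.1400 mol
Q = 0.1400 × 96500 = 13510 C
t = 13510 / 0.155 = 87160 s = 1450 min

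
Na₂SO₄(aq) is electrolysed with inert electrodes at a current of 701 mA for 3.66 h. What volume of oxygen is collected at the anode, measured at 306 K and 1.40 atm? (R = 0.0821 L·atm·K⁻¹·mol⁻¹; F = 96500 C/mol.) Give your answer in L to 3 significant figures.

Q = 0.701 A × 13176 s = 9236 C
Moles of electrons = 9236 / 96500 = 0.09571 mol
2H₂O → O₂ + 4H⁺ + 4e⁻, so n(O₂) = 0.09571 / 4 = 0.02393 mol
V = nRT/P = 0.02393 × 0.0821 × 306 / 1.40 = 0.4294 L

0.429 L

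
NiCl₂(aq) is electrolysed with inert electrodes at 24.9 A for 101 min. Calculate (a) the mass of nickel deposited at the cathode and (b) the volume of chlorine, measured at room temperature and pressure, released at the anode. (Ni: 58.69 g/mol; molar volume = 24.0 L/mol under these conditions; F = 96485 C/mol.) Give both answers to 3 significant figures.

45.9 g Ni; 18.8 L Cl₂

Q = 24.9 × 6060 = 1.509×10^5 C; n(e⁻) = 1.509×10^5 / 96485 = 1.564 mol
Cathode: Ni²⁺ + 2e⁻ → Ni → n(Ni) = 1.564/2 = 0.7820 mol → 45.9 g
Anode: 2Cl⁻ → Cl₂ + 2e⁻ → n(Cl₂) = 1.564/2 = 0.7820 mol → 18.8 L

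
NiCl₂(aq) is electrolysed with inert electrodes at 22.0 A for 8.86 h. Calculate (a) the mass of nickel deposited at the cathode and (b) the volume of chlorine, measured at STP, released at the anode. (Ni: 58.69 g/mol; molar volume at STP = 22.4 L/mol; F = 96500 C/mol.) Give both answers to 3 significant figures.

213 g Ni; 81.4 L Cl₂

Q = 22.0 × 31896 = 7.017×10^5 C; n(e⁻) = 7.017×10^5 / 96500 = 7.272 mol
Cathode: Ni²⁺ + 2e⁻ → Ni → n(Ni) = 7.272/2 = 3.636 mol → 213 g
Anode: 2Cl⁻ → Cl₂ + 2e⁻ → n(Cl₂) = 7.272/2 = 3.636 mol → 81.4 L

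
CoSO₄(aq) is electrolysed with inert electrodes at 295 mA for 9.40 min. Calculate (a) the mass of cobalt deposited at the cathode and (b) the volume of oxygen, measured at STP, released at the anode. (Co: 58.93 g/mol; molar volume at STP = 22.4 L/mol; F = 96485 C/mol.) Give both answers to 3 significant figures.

0.0508 g Co; 0.00966 L O₂

Q = 0.295 × 564 = 166.4 C; n(e⁻) = 166.4 / 96485 = 0.001725 mol
Cathode: Co²⁺ + 2e⁻ → Co → n(Co) = 0.001725/2 = 8.625×10^-4 mol → 0.0508 g
Anode: 2H₂O → O₂ + 4H⁺ + 4e⁻ → n(O₂) = 0.001725/4 = 4.313×10^-4 mol → 0.00966 L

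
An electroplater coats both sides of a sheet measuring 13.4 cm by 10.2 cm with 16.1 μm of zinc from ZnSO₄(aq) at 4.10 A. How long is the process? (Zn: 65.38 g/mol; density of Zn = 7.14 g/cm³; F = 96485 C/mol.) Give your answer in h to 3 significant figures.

0.628 h

Plated area = 2 × 13.4 × 10.2 = 273.4 cm²
Volume = 273.4 × 16.1×10⁻⁴ cm = 0.4402 cm³
m(Zn) = 0.4402 × 7.14 = 3.143 g
n(Zn) = 3.143 / 65.38 = 0.04807 mol; n(e⁻) = 2 × 0.04807 = 0.09614 mol
Q = 0.09614 × 96485 = 9276 C
t = 9276 / 4.10 = 2262 s = 0.628 h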